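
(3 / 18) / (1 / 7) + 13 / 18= 17 / 9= 1.89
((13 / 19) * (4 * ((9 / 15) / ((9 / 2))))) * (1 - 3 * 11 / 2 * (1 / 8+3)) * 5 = -10517 / 114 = -92.25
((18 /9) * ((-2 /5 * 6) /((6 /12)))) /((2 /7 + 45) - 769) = 168 /12665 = 0.01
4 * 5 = 20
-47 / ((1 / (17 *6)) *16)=-2397 / 8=-299.62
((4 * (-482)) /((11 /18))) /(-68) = 46.40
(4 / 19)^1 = 4 / 19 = 0.21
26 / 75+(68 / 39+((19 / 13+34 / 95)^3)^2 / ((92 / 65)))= 417627230228669040187 / 15065982928689712500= 27.72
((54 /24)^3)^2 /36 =3.60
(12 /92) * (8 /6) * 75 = 300 /23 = 13.04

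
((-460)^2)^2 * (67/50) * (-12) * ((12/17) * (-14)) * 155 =18748147041792000/17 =1102832178928941.18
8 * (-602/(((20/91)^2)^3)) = -170928644864341/4000000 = -42732161.22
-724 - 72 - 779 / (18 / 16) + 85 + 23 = -12424 / 9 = -1380.44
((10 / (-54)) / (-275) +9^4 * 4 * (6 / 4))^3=61004783010566.67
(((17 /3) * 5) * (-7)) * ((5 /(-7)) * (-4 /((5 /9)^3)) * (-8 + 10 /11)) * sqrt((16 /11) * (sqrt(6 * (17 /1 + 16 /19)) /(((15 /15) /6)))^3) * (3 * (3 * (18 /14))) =45100209024 * sqrt(11) * 113^(3 /4) * 38^(1 /4) /80465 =159964131.87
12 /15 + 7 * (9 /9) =39 /5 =7.80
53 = 53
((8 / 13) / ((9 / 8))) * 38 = 20.79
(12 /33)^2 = 16 /121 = 0.13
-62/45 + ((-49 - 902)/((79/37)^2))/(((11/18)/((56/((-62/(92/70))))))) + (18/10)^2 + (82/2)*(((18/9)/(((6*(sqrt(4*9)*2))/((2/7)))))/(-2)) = 1818616883749/4469180100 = 406.92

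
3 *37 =111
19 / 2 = 9.50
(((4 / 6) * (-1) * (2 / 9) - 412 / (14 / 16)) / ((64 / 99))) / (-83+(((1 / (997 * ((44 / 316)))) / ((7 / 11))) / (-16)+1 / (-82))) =10006893985 / 1140154989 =8.78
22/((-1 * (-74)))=11/37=0.30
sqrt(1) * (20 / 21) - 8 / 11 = 52 / 231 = 0.23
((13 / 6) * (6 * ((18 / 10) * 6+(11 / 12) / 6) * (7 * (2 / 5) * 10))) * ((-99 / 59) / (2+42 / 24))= -1783.93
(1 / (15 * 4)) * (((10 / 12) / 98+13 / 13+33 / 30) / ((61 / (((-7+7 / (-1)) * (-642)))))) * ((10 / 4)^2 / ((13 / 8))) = 663293 / 33306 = 19.92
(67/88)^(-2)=7744/4489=1.73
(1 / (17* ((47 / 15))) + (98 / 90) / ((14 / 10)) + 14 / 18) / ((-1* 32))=-0.05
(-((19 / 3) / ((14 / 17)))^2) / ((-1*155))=104329 / 273420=0.38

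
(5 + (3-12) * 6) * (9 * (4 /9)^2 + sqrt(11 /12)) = -134.03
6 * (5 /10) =3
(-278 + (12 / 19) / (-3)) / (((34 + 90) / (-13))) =34359 / 1178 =29.17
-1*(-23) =23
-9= -9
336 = 336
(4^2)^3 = 4096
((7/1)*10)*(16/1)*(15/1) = 16800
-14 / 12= -7 / 6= -1.17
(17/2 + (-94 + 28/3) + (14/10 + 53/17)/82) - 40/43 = -69270599/899130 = -77.04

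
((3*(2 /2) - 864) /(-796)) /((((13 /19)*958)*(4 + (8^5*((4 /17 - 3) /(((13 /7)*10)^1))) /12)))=-4171545 /1017512784032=-0.00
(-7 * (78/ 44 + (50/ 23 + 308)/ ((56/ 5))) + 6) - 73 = -276547/ 1012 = -273.27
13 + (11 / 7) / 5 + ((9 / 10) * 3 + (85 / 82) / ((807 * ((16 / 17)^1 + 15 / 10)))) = 3078614891 / 192235470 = 16.01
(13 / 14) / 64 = 0.01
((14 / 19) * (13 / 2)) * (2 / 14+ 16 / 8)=10.26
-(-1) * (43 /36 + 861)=31039 /36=862.19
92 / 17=5.41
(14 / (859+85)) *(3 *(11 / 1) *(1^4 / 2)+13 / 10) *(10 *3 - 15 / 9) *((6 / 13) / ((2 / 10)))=52955 / 3068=17.26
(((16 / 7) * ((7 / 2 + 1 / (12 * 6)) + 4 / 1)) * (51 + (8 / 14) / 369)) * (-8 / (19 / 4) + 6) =285078868 / 75411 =3780.34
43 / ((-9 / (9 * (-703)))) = 30229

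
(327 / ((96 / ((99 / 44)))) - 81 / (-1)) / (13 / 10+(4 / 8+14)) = 56745 / 10112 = 5.61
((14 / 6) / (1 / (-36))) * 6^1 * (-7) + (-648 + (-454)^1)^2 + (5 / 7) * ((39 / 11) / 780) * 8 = 93780766 / 77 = 1217932.03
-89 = -89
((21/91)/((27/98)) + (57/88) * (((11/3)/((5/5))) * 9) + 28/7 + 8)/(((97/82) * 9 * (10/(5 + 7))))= 1312943/340470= 3.86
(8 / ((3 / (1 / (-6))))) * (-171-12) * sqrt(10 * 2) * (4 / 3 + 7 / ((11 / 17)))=195688 * sqrt(5) / 99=4419.92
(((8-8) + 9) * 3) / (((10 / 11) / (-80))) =-2376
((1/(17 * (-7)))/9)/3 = -1/3213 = -0.00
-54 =-54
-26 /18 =-13 /9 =-1.44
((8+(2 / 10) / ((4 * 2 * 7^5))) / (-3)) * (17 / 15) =-30476699 / 10084200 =-3.02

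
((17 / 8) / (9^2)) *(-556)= -2363 / 162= -14.59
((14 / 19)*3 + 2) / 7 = 80 / 133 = 0.60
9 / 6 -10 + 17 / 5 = -51 / 10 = -5.10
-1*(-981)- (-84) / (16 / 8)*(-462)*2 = -37827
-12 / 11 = -1.09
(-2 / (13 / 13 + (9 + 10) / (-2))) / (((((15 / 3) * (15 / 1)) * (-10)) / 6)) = -4 / 2125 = -0.00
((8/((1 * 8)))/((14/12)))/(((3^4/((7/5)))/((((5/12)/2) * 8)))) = 2/81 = 0.02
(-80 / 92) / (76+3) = -20 / 1817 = -0.01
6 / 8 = 3 / 4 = 0.75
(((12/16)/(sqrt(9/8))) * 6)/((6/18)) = 9 * sqrt(2) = 12.73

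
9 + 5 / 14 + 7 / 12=835 / 84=9.94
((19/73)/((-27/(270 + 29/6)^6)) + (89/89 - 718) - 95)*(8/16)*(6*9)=-382012465711470162931/3405888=-112162368730701.12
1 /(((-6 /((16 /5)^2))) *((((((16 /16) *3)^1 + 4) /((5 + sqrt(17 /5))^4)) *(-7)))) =72704 *sqrt(85) /18375 + 3668992 /91875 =76.41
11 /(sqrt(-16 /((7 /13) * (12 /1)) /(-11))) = 11 * sqrt(3003) /26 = 23.18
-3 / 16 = -0.19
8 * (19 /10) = 76 /5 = 15.20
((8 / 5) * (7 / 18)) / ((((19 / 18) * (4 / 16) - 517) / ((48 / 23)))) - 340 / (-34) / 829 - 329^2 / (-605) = 10969848053931 / 61311368525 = 178.92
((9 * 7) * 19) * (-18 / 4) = -10773 / 2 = -5386.50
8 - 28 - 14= -34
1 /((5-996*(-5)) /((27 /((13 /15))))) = 81 /12961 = 0.01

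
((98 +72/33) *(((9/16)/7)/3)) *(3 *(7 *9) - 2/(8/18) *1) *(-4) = -609957/308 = -1980.38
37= 37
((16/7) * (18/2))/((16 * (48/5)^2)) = 25/1792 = 0.01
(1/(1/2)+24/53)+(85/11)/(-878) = 2.44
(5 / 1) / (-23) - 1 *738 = -16979 / 23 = -738.22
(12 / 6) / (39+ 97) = 0.01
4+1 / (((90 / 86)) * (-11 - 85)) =3.99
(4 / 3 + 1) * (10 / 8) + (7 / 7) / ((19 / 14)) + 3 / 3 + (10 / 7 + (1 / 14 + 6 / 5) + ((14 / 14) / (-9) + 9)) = 55549 / 3420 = 16.24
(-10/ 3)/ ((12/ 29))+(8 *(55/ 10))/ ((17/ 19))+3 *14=25435/ 306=83.12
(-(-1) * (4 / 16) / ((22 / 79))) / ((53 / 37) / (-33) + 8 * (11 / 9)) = 26307 / 285256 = 0.09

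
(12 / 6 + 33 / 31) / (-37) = -95 / 1147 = -0.08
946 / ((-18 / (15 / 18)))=-2365 / 54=-43.80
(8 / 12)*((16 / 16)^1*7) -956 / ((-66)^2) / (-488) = 2480255 / 531432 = 4.67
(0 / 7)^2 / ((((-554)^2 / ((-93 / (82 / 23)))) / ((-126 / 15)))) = 0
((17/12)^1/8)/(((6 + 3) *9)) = 17/7776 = 0.00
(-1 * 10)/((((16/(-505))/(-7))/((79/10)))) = -279265/16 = -17454.06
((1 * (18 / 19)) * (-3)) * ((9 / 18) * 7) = -189 / 19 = -9.95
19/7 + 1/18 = 2.77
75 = 75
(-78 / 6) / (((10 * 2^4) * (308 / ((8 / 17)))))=-13 / 104720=-0.00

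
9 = 9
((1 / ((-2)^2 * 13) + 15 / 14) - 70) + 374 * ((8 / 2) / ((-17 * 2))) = -41099 / 364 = -112.91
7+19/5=54/5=10.80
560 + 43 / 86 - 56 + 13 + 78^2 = 13203 / 2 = 6601.50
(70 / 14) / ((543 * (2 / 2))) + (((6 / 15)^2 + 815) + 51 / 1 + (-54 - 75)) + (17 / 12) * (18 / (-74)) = 1480354331 / 2009100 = 736.82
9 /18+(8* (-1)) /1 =-15 /2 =-7.50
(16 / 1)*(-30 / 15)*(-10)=320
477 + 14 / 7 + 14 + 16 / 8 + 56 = 551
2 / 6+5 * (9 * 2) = 90.33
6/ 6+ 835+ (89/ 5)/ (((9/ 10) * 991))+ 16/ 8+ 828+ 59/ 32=476021645/ 285408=1667.86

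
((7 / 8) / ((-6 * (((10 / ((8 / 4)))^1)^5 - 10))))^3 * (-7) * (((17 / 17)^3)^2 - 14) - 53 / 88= -64563880897001 / 107200406016000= -0.60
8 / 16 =1 / 2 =0.50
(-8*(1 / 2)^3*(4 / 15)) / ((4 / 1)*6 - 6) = -2 / 135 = -0.01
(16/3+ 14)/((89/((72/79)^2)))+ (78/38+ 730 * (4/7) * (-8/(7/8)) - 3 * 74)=-2085890411915/517123019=-4033.64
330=330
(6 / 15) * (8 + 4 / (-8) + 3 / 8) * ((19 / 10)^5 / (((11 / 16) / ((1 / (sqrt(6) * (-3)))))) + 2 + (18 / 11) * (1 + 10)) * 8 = 504- 17332693 * sqrt(6) / 343750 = 380.49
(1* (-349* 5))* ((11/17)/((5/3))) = -11517/17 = -677.47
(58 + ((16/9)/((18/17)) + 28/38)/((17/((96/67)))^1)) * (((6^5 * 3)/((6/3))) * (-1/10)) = -7345896912/108205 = -67888.70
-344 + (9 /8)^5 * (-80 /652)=-459637069 /1335296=-344.22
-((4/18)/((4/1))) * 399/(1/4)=-266/3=-88.67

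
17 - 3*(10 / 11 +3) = 58 / 11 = 5.27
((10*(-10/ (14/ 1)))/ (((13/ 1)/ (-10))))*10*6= 30000/ 91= 329.67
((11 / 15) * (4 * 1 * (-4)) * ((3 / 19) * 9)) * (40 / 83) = -12672 / 1577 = -8.04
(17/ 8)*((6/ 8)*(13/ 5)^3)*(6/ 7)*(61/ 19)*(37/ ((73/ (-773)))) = -586452093201/ 19418000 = -30201.47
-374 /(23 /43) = -16082 /23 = -699.22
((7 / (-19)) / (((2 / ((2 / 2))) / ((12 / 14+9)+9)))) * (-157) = 545.37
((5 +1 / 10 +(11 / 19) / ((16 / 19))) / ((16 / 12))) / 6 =463 / 640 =0.72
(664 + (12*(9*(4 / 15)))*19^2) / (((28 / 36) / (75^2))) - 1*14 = 559952902 / 7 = 79993271.71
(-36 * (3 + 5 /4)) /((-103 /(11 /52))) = 1683 /5356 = 0.31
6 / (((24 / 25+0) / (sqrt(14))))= 25 * sqrt(14) / 4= 23.39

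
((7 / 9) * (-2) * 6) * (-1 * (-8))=-224 / 3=-74.67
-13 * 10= -130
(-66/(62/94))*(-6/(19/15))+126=353394/589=599.99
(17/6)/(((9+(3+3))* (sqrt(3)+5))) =17/396 -17* sqrt(3)/1980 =0.03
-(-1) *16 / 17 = 16 / 17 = 0.94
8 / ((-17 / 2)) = -16 / 17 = -0.94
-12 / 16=-3 / 4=-0.75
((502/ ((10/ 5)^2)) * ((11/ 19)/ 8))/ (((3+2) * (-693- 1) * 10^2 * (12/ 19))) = -2761/ 66624000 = -0.00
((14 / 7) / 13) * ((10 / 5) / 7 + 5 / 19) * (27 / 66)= 657 / 19019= 0.03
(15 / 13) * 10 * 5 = 750 / 13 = 57.69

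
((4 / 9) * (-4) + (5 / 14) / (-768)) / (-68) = 57359 / 2193408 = 0.03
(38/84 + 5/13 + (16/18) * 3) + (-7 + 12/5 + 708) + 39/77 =21243527/30030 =707.41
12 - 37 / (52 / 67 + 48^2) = 1850561 / 154420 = 11.98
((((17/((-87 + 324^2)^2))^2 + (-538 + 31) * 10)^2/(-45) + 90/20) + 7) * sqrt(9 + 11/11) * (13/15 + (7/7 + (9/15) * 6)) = -30878812251932331957761883913524307624360698404767 * sqrt(10)/9888794051238540729486406069403561236584675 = -9874548.67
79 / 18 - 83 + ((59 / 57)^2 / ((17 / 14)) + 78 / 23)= -20985617 / 282302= -74.34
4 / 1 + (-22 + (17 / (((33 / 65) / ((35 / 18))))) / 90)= -184721 / 10692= -17.28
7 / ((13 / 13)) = 7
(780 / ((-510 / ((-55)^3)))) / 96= 2162875 / 816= 2650.58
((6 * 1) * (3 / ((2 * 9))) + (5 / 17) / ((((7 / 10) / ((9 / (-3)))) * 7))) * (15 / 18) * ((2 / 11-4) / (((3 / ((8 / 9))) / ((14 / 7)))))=-54640 / 35343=-1.55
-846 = -846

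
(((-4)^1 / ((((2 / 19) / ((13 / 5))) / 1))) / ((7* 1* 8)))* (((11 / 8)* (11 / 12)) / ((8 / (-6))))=29887 / 17920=1.67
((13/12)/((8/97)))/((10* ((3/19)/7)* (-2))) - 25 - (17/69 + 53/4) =-8957399/132480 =-67.61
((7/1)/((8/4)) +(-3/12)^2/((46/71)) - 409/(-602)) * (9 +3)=2841777/55384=51.31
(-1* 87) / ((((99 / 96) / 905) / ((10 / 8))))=-1049800 / 11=-95436.36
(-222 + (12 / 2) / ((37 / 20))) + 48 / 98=-395718 / 1813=-218.27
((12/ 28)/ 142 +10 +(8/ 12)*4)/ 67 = 37781/ 199794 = 0.19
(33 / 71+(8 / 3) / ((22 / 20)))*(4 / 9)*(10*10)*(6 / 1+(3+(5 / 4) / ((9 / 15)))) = 90027700 / 63261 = 1423.12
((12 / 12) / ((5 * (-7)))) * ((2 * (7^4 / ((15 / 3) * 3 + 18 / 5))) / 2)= -343 / 93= -3.69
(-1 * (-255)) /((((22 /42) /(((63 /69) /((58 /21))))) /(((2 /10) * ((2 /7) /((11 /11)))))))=67473 /7337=9.20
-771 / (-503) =771 / 503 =1.53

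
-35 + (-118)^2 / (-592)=-8661 / 148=-58.52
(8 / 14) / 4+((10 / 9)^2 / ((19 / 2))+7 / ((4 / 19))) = 1444565 / 43092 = 33.52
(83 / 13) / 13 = 83 / 169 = 0.49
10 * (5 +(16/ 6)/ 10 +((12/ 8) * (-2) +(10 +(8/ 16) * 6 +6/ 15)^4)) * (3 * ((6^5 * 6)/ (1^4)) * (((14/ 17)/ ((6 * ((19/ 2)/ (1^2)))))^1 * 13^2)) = 4449200525183232/ 40375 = 110196917032.40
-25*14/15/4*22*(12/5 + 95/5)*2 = -16478/3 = -5492.67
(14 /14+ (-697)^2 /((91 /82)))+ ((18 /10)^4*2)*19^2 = 25328838947 /56875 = 445342.22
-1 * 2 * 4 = -8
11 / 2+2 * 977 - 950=2019 / 2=1009.50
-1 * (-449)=449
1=1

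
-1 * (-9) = 9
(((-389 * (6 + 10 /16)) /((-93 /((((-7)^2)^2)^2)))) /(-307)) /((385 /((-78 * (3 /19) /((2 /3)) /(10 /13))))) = 25825037753151 /795621200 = 32458.96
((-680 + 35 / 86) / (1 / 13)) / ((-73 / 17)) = 12916345 / 6278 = 2057.40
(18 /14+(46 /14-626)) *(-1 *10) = 43500 /7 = 6214.29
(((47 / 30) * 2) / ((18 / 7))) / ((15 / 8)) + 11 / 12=12689 / 8100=1.57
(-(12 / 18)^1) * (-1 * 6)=4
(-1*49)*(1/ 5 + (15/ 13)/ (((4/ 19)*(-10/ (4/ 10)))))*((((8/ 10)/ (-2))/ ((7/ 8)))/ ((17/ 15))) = -84/ 221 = -0.38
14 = 14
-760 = -760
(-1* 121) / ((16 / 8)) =-121 / 2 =-60.50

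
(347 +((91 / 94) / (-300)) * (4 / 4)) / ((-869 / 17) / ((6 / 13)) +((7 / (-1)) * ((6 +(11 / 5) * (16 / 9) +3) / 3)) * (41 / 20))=-2.01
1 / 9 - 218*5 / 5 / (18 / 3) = -36.22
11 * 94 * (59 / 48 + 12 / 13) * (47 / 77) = 2966687 / 2184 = 1358.37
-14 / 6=-7 / 3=-2.33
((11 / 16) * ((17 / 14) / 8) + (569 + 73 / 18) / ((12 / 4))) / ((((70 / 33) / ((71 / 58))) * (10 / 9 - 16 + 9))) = -7222132709 / 385602560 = -18.73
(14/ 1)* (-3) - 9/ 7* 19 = -465/ 7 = -66.43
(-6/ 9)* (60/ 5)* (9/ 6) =-12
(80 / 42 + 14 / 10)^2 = 120409 / 11025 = 10.92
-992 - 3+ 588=-407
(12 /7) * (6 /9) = 8 /7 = 1.14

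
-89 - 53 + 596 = 454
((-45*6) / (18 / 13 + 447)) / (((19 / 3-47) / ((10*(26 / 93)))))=152100 / 3674213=0.04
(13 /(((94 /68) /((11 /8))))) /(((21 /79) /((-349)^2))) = 23391760249 /3948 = 5924964.60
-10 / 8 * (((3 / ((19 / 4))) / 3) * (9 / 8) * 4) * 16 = -360 / 19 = -18.95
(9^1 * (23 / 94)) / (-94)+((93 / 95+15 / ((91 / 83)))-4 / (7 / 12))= 594269373 / 76387220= 7.78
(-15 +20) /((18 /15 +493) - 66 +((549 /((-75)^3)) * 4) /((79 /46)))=18515625 /1585666901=0.01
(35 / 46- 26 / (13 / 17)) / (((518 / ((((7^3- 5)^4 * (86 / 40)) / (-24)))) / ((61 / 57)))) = 3271542710528807 / 40745880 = 80291374.50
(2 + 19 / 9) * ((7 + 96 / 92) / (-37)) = -185 / 207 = -0.89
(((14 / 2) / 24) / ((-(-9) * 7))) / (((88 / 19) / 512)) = 152 / 297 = 0.51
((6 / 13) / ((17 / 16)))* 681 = 65376 / 221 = 295.82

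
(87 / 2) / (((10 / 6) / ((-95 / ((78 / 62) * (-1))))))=51243 / 26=1970.88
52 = 52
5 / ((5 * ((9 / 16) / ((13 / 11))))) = 208 / 99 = 2.10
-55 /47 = -1.17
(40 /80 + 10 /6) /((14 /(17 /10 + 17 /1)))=2431 /840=2.89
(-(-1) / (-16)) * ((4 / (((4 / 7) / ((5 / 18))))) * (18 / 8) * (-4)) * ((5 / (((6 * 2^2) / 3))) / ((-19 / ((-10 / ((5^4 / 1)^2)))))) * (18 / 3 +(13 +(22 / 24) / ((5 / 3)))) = 2737 / 152000000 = 0.00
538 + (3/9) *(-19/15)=24191/45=537.58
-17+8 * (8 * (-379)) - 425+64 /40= -123482 /5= -24696.40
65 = 65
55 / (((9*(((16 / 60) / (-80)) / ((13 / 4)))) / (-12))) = 71500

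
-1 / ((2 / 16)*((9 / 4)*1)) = -32 / 9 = -3.56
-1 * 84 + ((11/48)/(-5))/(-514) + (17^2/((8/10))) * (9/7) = 328538597/863520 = 380.46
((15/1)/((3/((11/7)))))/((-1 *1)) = -55/7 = -7.86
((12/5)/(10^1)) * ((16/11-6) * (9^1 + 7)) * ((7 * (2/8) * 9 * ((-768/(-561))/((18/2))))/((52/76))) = -61.12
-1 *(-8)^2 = -64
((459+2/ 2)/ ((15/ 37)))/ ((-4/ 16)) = -13616/ 3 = -4538.67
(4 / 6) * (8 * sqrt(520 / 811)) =32 * sqrt(105430) / 2433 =4.27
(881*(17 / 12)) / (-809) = -14977 / 9708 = -1.54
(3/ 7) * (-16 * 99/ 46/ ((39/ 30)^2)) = -237600/ 27209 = -8.73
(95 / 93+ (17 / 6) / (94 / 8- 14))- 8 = -6895 / 837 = -8.24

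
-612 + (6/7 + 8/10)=-21362/35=-610.34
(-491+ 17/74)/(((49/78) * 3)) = -472121/1813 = -260.41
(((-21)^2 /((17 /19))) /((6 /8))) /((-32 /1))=-2793 /136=-20.54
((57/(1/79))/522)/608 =79/5568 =0.01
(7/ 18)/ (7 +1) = 7/ 144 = 0.05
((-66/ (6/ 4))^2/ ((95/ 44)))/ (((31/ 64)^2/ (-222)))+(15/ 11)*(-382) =-852570287838/ 1004245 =-848966.43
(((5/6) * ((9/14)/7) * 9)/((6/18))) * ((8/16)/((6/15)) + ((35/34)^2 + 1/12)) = 1120365/226576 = 4.94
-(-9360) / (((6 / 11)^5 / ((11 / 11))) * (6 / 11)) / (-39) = -8857805 / 972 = -9112.97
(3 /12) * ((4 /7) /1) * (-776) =-776 /7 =-110.86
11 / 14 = 0.79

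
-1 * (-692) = 692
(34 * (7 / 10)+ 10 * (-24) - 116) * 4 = -6644 / 5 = -1328.80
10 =10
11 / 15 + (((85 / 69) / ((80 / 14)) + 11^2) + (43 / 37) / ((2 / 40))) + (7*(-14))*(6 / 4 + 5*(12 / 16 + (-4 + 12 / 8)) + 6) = 9112241 / 34040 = 267.69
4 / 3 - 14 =-38 / 3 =-12.67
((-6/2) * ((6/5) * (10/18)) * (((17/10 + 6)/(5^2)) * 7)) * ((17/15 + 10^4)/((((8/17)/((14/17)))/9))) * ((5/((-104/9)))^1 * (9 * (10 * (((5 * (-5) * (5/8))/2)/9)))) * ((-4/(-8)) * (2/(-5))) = 15282381807/3328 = 4592061.84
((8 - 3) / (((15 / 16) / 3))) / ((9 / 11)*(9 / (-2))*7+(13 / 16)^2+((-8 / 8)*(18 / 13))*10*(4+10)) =-585728 / 8015641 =-0.07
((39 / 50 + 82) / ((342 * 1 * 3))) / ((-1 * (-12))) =4139 / 615600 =0.01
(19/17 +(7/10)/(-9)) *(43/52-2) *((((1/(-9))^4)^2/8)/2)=-97051/54796753964160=-0.00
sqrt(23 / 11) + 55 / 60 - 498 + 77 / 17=-491.11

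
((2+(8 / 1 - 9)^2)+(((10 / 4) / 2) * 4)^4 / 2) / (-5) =-631 / 10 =-63.10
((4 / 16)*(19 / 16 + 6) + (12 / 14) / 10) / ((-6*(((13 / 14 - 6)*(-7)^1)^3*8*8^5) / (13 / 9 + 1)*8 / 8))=-46387 / 709311112151040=-0.00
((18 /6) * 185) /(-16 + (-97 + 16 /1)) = -555 /97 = -5.72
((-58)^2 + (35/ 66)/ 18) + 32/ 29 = 115935559/ 34452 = 3365.13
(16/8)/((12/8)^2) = 8/9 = 0.89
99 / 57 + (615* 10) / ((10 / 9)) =105198 / 19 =5536.74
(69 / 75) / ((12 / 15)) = 1.15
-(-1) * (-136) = -136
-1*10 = -10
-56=-56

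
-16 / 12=-4 / 3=-1.33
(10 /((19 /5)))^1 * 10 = 26.32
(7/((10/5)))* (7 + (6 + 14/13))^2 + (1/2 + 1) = 695.06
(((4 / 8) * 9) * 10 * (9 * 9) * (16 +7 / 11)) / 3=222345 / 11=20213.18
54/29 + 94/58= 101/29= 3.48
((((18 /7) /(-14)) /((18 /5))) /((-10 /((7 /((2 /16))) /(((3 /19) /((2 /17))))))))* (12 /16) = 19 /119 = 0.16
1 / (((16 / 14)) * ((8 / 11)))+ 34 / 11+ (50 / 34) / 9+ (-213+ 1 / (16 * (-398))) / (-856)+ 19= 217482374239 / 9174046464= 23.71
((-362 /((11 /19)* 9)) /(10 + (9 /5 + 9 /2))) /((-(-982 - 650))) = -17195 /6583896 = -0.00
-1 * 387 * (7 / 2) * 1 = -2709 / 2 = -1354.50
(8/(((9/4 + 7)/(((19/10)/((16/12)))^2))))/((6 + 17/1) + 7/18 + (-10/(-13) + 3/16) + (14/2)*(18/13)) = 0.05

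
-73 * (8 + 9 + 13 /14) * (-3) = 54969 /14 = 3926.36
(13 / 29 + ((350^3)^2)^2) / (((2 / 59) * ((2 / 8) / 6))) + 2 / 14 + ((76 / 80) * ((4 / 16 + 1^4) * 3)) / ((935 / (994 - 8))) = 213697038851970351562500000000028696639 / 89320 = 2392488119704101562500000000000000.00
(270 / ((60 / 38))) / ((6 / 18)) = 513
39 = 39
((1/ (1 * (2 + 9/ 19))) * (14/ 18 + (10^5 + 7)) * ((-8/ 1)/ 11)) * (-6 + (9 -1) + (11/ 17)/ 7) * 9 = -34065849360/ 61523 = -553709.17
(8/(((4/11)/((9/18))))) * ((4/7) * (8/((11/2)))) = 64/7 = 9.14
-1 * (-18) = 18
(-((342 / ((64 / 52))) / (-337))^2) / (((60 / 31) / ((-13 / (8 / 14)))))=4646872503 / 581473280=7.99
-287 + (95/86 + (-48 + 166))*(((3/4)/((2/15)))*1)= 263479/688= 382.96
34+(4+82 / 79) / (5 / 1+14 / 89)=1268296 / 36261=34.98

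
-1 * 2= -2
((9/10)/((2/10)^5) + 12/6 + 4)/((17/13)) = 73281/34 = 2155.32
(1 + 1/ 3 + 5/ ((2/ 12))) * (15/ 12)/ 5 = 47/ 6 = 7.83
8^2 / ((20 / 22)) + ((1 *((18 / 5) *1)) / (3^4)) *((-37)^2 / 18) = 29881 / 405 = 73.78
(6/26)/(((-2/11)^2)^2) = 43923/208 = 211.17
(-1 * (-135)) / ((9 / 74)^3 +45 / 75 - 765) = -91175400 / 516254161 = -0.18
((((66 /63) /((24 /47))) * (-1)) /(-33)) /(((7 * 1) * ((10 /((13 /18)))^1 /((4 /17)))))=611 /4048380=0.00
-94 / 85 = -1.11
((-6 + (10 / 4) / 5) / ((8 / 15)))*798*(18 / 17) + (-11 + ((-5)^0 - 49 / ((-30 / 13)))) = -8702.22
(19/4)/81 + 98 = 31771/324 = 98.06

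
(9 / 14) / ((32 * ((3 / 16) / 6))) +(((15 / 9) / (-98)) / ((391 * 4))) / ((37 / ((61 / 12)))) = 131244319 / 204158304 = 0.64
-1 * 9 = -9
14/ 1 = 14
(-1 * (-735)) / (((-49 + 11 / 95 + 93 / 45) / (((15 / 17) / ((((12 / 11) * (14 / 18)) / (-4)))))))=1346625 / 20621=65.30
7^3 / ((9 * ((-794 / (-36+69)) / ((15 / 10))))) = -3773 / 1588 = -2.38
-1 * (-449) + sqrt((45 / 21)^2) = 3158 / 7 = 451.14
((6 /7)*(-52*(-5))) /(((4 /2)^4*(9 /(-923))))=-59995 /42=-1428.45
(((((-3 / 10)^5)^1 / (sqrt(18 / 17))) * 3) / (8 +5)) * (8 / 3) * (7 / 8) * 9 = -5103 * sqrt(34) / 2600000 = -0.01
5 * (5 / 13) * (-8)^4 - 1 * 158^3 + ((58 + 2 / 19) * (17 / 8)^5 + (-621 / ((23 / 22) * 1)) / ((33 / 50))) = -1990450960943 / 505856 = -3934817.34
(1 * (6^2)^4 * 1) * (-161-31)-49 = -322486321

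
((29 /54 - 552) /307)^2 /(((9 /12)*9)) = 9409 /19683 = 0.48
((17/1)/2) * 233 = 1980.50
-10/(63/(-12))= 40/21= 1.90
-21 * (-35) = 735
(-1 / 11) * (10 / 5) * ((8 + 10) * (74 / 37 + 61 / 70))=-3618 / 385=-9.40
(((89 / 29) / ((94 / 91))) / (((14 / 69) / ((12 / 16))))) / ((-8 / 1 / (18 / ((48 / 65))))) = -46702305 / 1395712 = -33.46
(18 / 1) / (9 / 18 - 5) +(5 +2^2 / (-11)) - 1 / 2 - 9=-195 / 22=-8.86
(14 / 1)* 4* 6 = 336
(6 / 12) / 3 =1 / 6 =0.17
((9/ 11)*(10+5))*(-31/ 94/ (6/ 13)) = -18135/ 2068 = -8.77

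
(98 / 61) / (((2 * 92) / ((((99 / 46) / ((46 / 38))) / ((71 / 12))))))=276507 / 105390554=0.00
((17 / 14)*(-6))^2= 2601 / 49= 53.08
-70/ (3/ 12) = -280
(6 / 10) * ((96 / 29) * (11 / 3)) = 1056 / 145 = 7.28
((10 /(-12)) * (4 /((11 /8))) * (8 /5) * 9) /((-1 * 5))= 384 /55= 6.98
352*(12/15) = 1408/5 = 281.60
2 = 2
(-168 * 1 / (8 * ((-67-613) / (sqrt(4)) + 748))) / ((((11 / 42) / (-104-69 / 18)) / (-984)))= -3899469 / 187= -20852.78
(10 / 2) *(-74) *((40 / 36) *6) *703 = -5202200 / 3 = -1734066.67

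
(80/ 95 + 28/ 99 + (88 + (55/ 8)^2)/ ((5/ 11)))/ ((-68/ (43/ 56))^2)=332448548843/ 8728360058880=0.04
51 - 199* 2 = -347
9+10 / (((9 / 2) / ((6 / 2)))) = 47 / 3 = 15.67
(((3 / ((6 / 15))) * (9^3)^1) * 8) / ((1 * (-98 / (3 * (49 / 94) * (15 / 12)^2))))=-820125 / 752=-1090.59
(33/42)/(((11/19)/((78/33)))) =247/77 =3.21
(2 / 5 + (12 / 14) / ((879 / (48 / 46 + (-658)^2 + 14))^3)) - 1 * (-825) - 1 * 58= 1097349277093446139401 / 10711601649665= 102444929.62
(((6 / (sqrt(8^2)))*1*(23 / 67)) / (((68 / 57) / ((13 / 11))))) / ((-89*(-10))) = 0.00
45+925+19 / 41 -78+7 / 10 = 366197 / 410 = 893.16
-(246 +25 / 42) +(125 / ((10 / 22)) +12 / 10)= 6217 / 210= 29.60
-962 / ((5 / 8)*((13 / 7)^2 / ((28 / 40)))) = -101528 / 325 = -312.39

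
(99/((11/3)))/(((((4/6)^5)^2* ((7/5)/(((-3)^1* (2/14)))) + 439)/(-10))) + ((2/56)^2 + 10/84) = -452450295013/914428174128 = -0.49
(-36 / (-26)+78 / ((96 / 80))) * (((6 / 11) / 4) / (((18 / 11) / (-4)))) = -863 / 39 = -22.13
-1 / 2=-0.50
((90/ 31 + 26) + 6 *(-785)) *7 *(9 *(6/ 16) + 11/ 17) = -131793.53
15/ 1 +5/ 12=185/ 12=15.42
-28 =-28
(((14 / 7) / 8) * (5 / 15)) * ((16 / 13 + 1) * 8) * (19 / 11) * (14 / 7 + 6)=20.55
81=81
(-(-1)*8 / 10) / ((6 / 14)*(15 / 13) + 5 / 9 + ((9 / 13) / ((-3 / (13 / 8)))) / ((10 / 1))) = 52416 / 66343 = 0.79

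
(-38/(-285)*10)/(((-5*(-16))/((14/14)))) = 1/60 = 0.02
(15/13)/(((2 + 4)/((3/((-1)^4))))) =15/26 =0.58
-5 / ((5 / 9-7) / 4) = 90 / 29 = 3.10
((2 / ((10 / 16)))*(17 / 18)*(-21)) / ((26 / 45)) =-1428 / 13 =-109.85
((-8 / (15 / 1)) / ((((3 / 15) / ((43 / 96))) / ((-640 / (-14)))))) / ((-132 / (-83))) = -71380 / 2079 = -34.33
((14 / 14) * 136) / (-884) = -2 / 13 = -0.15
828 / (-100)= -207 / 25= -8.28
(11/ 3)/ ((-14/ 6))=-11/ 7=-1.57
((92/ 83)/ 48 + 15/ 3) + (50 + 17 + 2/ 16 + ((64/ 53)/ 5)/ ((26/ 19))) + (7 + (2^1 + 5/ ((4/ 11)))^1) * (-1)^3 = 340202581/ 6862440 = 49.57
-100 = -100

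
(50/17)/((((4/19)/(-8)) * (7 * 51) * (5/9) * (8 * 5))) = -57/4046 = -0.01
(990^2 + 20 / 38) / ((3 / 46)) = 856607860 / 57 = 15028208.07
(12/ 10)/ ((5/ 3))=18/ 25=0.72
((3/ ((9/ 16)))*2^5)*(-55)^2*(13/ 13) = 1548800/ 3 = 516266.67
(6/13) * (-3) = -18/13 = -1.38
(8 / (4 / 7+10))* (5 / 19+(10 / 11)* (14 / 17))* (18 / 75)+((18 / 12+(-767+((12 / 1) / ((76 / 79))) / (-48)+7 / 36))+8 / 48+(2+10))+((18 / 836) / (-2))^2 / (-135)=-931268012006 / 1236390705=-753.21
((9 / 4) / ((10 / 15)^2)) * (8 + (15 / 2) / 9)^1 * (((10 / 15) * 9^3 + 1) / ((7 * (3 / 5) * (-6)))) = -387165 / 448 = -864.21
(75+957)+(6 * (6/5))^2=27096/25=1083.84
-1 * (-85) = 85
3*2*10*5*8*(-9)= -21600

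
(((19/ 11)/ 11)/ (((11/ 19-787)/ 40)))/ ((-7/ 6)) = 43320/ 6327937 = 0.01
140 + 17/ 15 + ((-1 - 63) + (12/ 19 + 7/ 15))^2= 332840884/ 81225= 4097.76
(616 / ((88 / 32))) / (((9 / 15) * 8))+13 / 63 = 2953 / 63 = 46.87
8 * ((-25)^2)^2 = 3125000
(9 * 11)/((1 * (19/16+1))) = 1584/35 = 45.26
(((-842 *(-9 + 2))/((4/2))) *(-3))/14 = -1263/2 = -631.50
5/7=0.71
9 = 9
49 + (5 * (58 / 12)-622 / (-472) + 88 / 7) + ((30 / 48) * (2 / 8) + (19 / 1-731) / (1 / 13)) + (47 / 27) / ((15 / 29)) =-49057740227 / 5352480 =-9165.42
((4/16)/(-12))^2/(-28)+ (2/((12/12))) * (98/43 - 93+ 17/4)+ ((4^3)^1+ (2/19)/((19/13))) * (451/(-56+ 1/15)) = -689.57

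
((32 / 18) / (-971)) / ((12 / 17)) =-68 / 26217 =-0.00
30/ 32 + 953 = 15263/ 16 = 953.94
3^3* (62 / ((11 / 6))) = 10044 / 11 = 913.09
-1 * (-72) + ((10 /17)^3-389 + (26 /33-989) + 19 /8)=-1689557437 /1297032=-1302.63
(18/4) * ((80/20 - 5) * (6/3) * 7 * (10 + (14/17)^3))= -3268062/4913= -665.19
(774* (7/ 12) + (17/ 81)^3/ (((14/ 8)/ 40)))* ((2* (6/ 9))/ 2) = 3360810721/ 11160261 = 301.14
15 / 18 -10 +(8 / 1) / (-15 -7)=-629 / 66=-9.53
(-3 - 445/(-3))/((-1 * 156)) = -109/117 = -0.93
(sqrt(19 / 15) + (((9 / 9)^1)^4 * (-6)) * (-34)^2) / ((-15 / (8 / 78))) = 9248 / 195 - 4 * sqrt(285) / 8775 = 47.42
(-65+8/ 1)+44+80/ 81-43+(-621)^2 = 385585.99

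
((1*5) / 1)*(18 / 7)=90 / 7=12.86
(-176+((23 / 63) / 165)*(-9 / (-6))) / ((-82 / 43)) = 92.29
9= 9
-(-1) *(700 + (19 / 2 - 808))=-197 / 2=-98.50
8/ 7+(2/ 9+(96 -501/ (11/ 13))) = -342845/ 693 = -494.73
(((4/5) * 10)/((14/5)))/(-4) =-5/7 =-0.71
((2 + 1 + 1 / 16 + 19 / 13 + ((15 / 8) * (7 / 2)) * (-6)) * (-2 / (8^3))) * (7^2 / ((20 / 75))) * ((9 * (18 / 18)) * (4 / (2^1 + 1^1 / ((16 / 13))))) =1065603 / 3328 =320.19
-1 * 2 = -2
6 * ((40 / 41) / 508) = 60 / 5207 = 0.01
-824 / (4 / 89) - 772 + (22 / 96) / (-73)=-66947435 / 3504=-19106.00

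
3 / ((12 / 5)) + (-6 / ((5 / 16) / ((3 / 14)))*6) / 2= -1553 / 140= -11.09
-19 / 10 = -1.90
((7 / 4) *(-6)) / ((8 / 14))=-147 / 8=-18.38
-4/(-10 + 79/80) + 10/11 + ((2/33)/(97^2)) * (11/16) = 2423013611/1790946696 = 1.35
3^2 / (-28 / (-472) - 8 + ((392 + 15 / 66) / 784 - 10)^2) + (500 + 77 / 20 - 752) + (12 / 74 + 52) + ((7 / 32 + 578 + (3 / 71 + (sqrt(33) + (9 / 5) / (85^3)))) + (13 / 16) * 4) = sqrt(33) + 28760070024915716147606947 / 74578954227355683940000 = 391.38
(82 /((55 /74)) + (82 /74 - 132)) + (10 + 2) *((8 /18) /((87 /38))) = -9685309 /531135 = -18.24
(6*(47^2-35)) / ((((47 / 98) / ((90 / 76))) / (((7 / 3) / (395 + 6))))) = 67111380 / 358093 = 187.41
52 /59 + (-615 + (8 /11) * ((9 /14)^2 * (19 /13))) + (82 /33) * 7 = -739536445 /1240239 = -596.29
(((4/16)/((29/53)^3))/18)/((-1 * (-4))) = 148877/7024032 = 0.02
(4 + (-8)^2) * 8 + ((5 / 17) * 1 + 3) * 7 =9640 / 17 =567.06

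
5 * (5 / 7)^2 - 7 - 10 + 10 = -218 / 49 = -4.45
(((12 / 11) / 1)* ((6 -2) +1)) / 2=30 / 11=2.73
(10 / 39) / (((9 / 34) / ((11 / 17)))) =220 / 351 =0.63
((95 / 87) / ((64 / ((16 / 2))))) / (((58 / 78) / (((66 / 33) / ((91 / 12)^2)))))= 3420 / 535717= 0.01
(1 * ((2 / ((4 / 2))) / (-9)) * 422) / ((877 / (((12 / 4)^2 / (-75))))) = 422 / 65775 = 0.01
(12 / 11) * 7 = 84 / 11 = 7.64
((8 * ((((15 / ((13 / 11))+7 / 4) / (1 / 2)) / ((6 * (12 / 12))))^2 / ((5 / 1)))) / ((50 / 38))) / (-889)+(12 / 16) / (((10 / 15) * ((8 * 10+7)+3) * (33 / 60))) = -0.01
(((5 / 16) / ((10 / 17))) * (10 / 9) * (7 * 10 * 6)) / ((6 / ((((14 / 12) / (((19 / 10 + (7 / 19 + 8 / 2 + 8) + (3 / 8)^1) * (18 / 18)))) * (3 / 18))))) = 1978375 / 3605796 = 0.55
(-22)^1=-22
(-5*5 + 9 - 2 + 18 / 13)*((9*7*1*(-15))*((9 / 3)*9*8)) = 44089920 / 13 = 3391532.31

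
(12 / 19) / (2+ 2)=3 / 19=0.16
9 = 9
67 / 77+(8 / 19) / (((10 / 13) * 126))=0.87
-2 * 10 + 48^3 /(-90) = -6244 /5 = -1248.80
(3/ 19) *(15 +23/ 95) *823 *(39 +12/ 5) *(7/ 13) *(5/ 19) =5180337288/ 445835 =11619.40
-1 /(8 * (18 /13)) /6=-13 /864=-0.02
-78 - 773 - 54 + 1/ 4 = -3619/ 4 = -904.75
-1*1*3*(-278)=834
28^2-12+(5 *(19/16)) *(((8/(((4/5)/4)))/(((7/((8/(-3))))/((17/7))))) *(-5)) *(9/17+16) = 2782984/147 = 18931.86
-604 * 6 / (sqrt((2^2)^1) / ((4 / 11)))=-7248 / 11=-658.91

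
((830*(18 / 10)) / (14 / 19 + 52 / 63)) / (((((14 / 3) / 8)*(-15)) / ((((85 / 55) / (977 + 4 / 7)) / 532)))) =-2241 / 6900025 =-0.00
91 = 91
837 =837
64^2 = 4096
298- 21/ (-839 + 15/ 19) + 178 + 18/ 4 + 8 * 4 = 4081237/ 7963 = 512.53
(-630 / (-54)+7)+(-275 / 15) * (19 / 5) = -51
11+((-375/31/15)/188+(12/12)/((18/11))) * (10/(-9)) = 2437229/236034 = 10.33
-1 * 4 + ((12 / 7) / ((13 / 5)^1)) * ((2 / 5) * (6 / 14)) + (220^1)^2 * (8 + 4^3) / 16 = 217796.11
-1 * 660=-660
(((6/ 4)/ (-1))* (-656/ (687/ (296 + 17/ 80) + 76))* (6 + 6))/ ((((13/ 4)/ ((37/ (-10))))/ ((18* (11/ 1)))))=-341653108896/ 10052965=-33985.31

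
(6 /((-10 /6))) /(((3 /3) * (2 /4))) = -7.20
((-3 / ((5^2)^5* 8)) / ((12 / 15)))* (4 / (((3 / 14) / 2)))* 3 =-21 / 3906250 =-0.00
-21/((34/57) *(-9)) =133/34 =3.91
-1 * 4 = -4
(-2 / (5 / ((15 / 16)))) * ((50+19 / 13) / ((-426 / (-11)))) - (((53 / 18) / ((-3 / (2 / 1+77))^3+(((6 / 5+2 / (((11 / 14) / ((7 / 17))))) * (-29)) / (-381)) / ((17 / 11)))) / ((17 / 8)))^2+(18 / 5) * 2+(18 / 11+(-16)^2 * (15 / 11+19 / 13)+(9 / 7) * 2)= 26661807643141584822555510519961 / 46176306126803965070931052080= 577.39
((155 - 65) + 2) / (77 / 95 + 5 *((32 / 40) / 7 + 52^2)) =61180 / 8991719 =0.01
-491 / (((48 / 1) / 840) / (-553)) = 9503305 / 2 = 4751652.50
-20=-20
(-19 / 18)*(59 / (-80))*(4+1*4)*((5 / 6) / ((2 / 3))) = 1121 / 144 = 7.78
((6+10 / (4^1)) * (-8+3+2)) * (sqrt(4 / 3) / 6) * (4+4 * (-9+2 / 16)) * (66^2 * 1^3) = 388773 * sqrt(3) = 673374.59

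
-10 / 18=-5 / 9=-0.56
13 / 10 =1.30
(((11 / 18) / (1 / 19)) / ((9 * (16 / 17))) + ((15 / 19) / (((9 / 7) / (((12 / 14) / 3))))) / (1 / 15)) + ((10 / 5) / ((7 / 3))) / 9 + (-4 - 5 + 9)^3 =1412581 / 344736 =4.10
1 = 1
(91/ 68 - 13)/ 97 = -793/ 6596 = -0.12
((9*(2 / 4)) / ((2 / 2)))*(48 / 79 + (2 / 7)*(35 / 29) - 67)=-1361835 / 4582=-297.21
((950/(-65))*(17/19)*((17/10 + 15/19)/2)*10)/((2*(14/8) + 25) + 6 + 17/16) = -643280/140543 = -4.58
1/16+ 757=12113/16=757.06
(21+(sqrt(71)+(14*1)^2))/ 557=sqrt(71)/ 557+217/ 557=0.40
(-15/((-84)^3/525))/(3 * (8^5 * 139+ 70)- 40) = 0.00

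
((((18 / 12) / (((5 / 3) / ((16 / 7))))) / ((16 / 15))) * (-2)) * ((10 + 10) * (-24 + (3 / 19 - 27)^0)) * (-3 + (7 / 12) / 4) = -141795 / 28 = -5064.11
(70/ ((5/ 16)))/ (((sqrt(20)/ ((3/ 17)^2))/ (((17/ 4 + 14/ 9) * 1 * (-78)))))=-456456 * sqrt(5)/ 1445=-706.34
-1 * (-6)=6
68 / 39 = 1.74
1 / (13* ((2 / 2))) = 0.08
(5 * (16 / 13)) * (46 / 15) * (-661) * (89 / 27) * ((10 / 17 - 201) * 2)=295033553216 / 17901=16481400.66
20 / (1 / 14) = 280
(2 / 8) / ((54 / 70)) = 0.32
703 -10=693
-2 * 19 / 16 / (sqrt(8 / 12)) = -19 * sqrt(6) / 16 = -2.91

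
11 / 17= 0.65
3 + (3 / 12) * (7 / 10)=127 / 40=3.18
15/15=1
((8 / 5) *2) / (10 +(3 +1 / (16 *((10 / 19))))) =512 / 2099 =0.24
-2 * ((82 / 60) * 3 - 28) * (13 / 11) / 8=3107 / 440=7.06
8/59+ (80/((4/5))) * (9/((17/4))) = 212536/1003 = 211.90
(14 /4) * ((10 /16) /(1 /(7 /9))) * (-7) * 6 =-1715 /24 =-71.46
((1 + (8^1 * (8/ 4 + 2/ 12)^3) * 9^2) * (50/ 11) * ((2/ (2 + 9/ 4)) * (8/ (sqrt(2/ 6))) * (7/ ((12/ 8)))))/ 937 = 295321600 * sqrt(3)/ 525657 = 973.09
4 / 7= 0.57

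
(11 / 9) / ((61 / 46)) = 506 / 549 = 0.92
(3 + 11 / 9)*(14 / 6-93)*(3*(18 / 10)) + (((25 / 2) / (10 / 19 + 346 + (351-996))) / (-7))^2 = -65152016063171 / 31517036180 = -2067.20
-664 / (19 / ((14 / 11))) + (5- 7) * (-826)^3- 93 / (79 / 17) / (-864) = 1127119907.54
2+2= 4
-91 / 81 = -1.12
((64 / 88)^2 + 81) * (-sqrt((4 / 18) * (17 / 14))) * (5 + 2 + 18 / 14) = -572170 * sqrt(119) / 17787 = -350.91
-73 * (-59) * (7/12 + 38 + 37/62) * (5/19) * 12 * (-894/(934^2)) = -140301063375/256908842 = -546.11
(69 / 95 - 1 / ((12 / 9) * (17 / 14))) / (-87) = -117 / 93670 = -0.00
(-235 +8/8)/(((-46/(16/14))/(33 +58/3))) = 48984/161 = 304.25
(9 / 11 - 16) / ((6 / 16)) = -1336 / 33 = -40.48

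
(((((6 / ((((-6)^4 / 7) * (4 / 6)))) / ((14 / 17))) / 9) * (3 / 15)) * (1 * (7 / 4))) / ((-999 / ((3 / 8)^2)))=-119 / 368271360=-0.00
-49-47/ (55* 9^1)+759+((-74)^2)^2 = 14843706523/ 495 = 29987285.91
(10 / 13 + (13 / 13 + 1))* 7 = 252 / 13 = 19.38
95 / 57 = 5 / 3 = 1.67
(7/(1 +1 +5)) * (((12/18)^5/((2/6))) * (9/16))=2/9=0.22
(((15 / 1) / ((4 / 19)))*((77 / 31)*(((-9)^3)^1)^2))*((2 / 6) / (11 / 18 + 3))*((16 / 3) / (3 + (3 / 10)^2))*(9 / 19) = 294630890400 / 41509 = 7098000.20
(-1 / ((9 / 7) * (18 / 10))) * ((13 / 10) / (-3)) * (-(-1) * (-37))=-3367 / 486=-6.93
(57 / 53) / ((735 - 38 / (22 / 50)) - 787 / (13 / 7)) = 8151 / 1704268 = 0.00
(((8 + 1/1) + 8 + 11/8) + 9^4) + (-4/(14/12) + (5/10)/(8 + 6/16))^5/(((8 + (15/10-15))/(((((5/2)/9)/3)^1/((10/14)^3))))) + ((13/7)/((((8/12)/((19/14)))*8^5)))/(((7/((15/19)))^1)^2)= 15823114026310239419619565/2397652006351824617472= 6599.42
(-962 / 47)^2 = 925444 / 2209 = 418.94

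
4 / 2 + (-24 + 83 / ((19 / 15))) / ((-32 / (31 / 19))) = -1355 / 11552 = -0.12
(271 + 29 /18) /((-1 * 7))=-38.94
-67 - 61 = -128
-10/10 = -1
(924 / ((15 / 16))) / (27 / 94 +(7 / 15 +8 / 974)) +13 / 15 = 10158532453 / 7849815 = 1294.11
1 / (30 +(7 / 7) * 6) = 1 / 36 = 0.03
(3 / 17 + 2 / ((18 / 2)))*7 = 427 / 153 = 2.79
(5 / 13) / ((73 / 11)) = 55 / 949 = 0.06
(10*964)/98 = 4820/49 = 98.37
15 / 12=5 / 4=1.25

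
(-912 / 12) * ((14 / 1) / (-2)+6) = 76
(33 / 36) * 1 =11 / 12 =0.92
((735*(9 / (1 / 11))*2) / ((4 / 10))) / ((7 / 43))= 2234925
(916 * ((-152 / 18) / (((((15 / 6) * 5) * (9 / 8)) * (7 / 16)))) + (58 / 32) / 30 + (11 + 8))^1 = -561648467 / 453600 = -1238.20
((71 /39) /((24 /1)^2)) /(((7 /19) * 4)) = 1349 /628992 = 0.00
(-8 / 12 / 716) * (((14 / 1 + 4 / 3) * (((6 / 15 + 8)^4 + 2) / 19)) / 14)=-0.27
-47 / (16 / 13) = -611 / 16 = -38.19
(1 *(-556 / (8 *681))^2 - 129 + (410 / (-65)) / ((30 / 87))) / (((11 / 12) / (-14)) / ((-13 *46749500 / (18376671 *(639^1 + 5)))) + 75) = -83022135006155450 / 42995880988813881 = -1.93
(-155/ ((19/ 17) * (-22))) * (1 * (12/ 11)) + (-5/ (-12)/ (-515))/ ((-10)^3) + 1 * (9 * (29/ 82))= 1172011756259/ 116504124000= 10.06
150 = 150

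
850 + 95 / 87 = 74045 / 87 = 851.09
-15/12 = -5/4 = -1.25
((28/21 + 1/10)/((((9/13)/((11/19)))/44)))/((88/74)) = 227513/5130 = 44.35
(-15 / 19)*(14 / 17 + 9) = -2505 / 323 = -7.76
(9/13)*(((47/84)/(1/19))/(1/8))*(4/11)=21432/1001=21.41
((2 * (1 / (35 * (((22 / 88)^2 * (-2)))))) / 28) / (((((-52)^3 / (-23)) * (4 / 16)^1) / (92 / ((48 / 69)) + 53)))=-1311 / 662480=-0.00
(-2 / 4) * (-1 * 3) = 3 / 2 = 1.50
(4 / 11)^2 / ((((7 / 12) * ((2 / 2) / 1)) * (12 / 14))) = 32 / 121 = 0.26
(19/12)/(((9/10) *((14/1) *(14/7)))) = 95/1512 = 0.06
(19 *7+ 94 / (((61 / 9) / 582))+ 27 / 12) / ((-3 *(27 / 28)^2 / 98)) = -38463808712 / 133407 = -288319.27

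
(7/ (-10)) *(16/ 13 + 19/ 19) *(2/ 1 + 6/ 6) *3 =-1827/ 130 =-14.05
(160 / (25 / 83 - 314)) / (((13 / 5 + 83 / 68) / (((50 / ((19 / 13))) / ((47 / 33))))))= -2934880000 / 915245523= -3.21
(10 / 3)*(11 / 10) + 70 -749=-2026 / 3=-675.33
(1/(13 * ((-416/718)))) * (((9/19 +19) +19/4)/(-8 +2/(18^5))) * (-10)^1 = -27876147165/6934173766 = -4.02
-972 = -972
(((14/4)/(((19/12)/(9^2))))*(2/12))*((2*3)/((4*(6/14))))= 3969/38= 104.45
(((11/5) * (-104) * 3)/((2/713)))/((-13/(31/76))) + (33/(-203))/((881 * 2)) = 260895807579/33980170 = 7677.88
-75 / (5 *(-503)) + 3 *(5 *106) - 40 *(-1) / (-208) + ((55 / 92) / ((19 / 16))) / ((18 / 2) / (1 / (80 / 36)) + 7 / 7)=190810097575 / 120016806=1589.86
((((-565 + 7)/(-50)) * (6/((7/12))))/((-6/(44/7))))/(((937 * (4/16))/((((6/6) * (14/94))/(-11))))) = 53568/7706825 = 0.01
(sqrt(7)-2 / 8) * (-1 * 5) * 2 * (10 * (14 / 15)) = 70 / 3-280 * sqrt(7) / 3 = -223.60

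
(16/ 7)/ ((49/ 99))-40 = -12136/ 343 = -35.38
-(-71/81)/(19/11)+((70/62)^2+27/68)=219167921/100570572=2.18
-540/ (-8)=135/ 2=67.50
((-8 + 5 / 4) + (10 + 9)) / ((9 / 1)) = 49 / 36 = 1.36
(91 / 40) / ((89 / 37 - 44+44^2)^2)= 124579 / 196521145960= 0.00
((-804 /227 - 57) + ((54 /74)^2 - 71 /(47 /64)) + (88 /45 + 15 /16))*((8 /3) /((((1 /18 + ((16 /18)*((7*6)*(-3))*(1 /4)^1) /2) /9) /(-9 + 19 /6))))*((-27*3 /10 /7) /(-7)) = -131006528544897 /513249955540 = -255.25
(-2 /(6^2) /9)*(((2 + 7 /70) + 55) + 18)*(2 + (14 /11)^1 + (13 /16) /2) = -194509 /114048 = -1.71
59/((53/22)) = 1298/53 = 24.49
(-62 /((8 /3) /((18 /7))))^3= -586376253 /2744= -213693.97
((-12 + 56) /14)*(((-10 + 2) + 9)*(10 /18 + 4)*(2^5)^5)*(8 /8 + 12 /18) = 800690414.39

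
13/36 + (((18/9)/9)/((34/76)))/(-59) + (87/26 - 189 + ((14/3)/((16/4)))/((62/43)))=-223719998/1212627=-184.49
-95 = -95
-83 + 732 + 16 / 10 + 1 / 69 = 224462 / 345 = 650.61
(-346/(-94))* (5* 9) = 7785/47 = 165.64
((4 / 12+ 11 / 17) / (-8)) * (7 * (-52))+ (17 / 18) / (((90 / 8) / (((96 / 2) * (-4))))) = 65383 / 2295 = 28.49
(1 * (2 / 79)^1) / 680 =1 / 26860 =0.00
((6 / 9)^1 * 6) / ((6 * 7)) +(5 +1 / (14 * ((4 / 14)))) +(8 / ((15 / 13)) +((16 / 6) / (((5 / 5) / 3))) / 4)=1999 / 140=14.28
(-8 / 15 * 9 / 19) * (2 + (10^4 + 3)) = -48024 / 19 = -2527.58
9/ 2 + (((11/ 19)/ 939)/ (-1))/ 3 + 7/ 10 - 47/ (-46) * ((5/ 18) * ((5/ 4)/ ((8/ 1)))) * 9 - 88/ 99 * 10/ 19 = 4042561417/ 787858560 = 5.13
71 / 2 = 35.50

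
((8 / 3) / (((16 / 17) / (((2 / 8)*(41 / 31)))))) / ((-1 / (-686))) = 239071 / 372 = 642.66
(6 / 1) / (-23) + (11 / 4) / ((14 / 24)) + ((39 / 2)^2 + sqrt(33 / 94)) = sqrt(3102) / 94 + 247749 / 644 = 385.30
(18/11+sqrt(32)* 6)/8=9/44+3* sqrt(2)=4.45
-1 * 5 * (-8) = 40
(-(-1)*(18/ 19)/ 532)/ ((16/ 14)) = 9/ 5776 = 0.00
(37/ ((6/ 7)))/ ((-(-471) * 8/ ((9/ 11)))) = 259/ 27632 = 0.01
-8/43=-0.19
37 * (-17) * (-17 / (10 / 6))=6415.80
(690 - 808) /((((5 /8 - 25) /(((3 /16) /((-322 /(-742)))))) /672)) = 2101344 /1495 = 1405.58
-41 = -41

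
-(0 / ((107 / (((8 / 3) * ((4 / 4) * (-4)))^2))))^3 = 0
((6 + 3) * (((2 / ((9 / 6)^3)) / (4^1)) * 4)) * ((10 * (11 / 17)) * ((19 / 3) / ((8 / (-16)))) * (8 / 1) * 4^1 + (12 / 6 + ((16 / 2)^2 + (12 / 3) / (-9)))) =-6260000 / 459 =-13638.34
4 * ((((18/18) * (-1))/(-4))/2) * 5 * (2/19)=5/19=0.26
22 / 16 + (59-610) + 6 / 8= -4391 / 8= -548.88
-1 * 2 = -2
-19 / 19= -1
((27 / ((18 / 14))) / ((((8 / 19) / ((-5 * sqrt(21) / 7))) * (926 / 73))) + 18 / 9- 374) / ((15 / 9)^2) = -3348 / 25- 37449 * sqrt(21) / 37040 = -138.55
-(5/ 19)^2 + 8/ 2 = 3.93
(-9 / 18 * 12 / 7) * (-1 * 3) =18 / 7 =2.57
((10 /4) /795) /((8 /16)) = 1 /159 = 0.01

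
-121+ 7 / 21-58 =-536 / 3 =-178.67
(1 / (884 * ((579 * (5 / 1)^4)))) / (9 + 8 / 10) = 1 / 3134995500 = 0.00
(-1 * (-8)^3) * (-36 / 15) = -1228.80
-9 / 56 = -0.16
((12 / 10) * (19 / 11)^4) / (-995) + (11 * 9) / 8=7204803117 / 582711800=12.36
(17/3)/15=17/45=0.38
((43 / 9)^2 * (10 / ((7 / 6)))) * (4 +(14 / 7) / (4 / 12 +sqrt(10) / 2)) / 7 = 1720 * sqrt(10) / 147 +137600 / 1323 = 141.01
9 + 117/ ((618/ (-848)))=-15609/ 103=-151.54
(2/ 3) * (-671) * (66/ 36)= -7381/ 9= -820.11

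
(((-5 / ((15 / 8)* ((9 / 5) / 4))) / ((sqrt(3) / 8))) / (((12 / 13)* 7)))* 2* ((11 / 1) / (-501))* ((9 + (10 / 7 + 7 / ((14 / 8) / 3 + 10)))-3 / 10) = 877887296* sqrt(3) / 757606689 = 2.01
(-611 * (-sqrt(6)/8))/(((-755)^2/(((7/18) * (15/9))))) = 4277 * sqrt(6)/49250160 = 0.00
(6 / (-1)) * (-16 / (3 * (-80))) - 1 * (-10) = 9.60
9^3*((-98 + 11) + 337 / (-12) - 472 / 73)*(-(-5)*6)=-388108665 / 146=-2658278.53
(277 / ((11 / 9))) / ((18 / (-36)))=-4986 / 11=-453.27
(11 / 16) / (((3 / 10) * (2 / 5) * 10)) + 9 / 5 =1139 / 480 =2.37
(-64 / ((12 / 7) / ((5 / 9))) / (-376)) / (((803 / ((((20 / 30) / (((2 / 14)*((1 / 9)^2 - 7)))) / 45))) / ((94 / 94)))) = -98 / 96126327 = -0.00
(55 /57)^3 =166375 /185193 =0.90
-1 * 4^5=-1024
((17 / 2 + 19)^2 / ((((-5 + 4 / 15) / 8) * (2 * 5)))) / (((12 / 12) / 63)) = -571725 / 71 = -8052.46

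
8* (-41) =-328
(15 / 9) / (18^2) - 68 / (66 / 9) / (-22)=50177 / 117612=0.43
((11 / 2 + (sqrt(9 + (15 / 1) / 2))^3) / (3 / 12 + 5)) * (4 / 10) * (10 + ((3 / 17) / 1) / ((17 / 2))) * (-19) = -1210528 * sqrt(66) / 10115 - 2421056 / 30345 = -1052.04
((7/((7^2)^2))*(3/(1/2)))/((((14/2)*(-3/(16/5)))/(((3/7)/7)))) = -0.00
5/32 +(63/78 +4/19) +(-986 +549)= -3444765/7904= -435.83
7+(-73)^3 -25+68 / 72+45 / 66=-389033.37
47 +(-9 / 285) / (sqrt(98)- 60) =21 * sqrt(2) / 332690 +1563661 / 33269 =47.00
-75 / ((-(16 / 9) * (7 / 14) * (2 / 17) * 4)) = 11475 / 64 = 179.30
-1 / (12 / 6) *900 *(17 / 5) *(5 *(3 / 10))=-2295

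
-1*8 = -8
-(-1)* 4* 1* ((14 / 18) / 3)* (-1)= -28 / 27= -1.04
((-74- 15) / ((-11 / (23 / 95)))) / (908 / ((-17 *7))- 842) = -243593 / 105655770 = -0.00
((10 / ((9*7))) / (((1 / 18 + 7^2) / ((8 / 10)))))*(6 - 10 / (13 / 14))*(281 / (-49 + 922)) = -278752 / 70148169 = -0.00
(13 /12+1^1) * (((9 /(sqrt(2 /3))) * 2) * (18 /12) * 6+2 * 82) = 755.02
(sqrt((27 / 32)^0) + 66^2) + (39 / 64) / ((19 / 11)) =5298541 / 1216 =4357.35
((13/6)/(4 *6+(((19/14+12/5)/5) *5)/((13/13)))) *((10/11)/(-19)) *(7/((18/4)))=-63700/10964349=-0.01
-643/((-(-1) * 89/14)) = -9002/89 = -101.15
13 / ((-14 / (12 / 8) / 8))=-78 / 7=-11.14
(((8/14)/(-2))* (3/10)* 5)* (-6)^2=-108/7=-15.43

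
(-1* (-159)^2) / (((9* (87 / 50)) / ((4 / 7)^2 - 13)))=29073150 / 1421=20459.64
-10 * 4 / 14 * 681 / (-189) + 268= 122728 / 441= 278.29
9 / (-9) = -1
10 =10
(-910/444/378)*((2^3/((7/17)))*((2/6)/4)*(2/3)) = -1105/188811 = -0.01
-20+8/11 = -212/11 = -19.27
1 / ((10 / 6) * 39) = 1 / 65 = 0.02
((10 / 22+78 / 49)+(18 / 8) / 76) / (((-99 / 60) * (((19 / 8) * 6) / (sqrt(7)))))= -1700815 * sqrt(7) / 19263321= -0.23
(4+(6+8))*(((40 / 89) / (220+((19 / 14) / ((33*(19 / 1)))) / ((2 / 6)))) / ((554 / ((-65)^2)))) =234234000 / 835268293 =0.28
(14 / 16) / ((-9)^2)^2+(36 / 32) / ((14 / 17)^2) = 1.66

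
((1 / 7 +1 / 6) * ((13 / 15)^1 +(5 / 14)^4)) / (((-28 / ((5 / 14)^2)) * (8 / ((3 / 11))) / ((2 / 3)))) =-3006445 / 106256812032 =-0.00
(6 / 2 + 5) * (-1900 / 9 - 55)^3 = -109902239000 / 729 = -150757529.49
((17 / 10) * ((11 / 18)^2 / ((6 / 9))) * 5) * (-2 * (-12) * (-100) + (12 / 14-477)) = -4601509 / 336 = -13694.97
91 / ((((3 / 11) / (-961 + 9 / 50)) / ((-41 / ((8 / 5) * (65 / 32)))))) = 303330874 / 75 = 4044411.65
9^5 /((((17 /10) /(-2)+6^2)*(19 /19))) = 1180980 /703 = 1679.91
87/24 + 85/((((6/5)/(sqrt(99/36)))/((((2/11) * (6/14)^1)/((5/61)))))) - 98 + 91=-27/8 + 5185 * sqrt(11)/154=108.29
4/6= 2/3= 0.67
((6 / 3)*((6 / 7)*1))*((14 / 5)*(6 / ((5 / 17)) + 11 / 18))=7564 / 75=100.85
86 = 86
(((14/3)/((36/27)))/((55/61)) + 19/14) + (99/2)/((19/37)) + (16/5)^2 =8183561/73150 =111.87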